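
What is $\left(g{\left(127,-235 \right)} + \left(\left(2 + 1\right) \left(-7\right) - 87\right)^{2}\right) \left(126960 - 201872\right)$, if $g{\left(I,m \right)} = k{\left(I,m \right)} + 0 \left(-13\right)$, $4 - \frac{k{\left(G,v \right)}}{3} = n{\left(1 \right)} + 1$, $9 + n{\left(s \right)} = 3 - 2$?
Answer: $-876245664$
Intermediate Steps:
$n{\left(s \right)} = -8$ ($n{\left(s \right)} = -9 + \left(3 - 2\right) = -9 + 1 = -8$)
$k{\left(G,v \right)} = 33$ ($k{\left(G,v \right)} = 12 - 3 \left(-8 + 1\right) = 12 - -21 = 12 + 21 = 33$)
$g{\left(I,m \right)} = 33$ ($g{\left(I,m \right)} = 33 + 0 \left(-13\right) = 33 + 0 = 33$)
$\left(g{\left(127,-235 \right)} + \left(\left(2 + 1\right) \left(-7\right) - 87\right)^{2}\right) \left(126960 - 201872\right) = \left(33 + \left(\left(2 + 1\right) \left(-7\right) - 87\right)^{2}\right) \left(126960 - 201872\right) = \left(33 + \left(3 \left(-7\right) - 87\right)^{2}\right) \left(-74912\right) = \left(33 + \left(-21 - 87\right)^{2}\right) \left(-74912\right) = \left(33 + \left(-108\right)^{2}\right) \left(-74912\right) = \left(33 + 11664\right) \left(-74912\right) = 11697 \left(-74912\right) = -876245664$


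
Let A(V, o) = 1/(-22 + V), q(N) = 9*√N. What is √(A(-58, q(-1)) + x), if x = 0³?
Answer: I*√5/20 ≈ 0.1118*I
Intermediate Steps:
x = 0
√(A(-58, q(-1)) + x) = √(1/(-22 - 58) + 0) = √(1/(-80) + 0) = √(-1/80 + 0) = √(-1/80) = I*√5/20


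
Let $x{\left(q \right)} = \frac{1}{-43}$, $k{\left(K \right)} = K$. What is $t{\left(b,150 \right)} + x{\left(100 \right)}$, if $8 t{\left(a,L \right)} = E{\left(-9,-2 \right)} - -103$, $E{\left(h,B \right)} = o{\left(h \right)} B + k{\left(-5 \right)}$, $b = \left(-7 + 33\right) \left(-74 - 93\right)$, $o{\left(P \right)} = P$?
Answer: $\frac{1245}{86} \approx 14.477$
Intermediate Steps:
$x{\left(q \right)} = - \frac{1}{43}$
$b = -4342$ ($b = 26 \left(-167\right) = -4342$)
$E{\left(h,B \right)} = -5 + B h$ ($E{\left(h,B \right)} = h B - 5 = B h - 5 = -5 + B h$)
$t{\left(a,L \right)} = \frac{29}{2}$ ($t{\left(a,L \right)} = \frac{\left(-5 - -18\right) - -103}{8} = \frac{\left(-5 + 18\right) + 103}{8} = \frac{13 + 103}{8} = \frac{1}{8} \cdot 116 = \frac{29}{2}$)
$t{\left(b,150 \right)} + x{\left(100 \right)} = \frac{29}{2} - \frac{1}{43} = \frac{1245}{86}$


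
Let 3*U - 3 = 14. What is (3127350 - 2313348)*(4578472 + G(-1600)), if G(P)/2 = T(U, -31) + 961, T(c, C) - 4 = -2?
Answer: 3728453132796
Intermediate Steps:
U = 17/3 (U = 1 + (⅓)*14 = 1 + 14/3 = 17/3 ≈ 5.6667)
T(c, C) = 2 (T(c, C) = 4 - 2 = 2)
G(P) = 1926 (G(P) = 2*(2 + 961) = 2*963 = 1926)
(3127350 - 2313348)*(4578472 + G(-1600)) = (3127350 - 2313348)*(4578472 + 1926) = 814002*4580398 = 3728453132796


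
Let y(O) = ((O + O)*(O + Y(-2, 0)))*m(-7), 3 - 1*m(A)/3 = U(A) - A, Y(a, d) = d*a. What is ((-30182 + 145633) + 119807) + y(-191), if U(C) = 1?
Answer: -859172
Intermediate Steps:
Y(a, d) = a*d
m(A) = 6 + 3*A (m(A) = 9 - 3*(1 - A) = 9 + (-3 + 3*A) = 6 + 3*A)
y(O) = -30*O**2 (y(O) = ((O + O)*(O - 2*0))*(6 + 3*(-7)) = ((2*O)*(O + 0))*(6 - 21) = ((2*O)*O)*(-15) = (2*O**2)*(-15) = -30*O**2)
((-30182 + 145633) + 119807) + y(-191) = ((-30182 + 145633) + 119807) - 30*(-191)**2 = (115451 + 119807) - 30*36481 = 235258 - 1094430 = -859172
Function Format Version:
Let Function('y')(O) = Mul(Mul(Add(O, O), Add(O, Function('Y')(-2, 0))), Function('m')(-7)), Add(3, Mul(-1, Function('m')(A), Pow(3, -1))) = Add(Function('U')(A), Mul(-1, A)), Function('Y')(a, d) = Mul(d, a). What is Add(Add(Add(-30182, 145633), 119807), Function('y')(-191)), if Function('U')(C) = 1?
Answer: -859172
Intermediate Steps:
Function('Y')(a, d) = Mul(a, d)
Function('m')(A) = Add(6, Mul(3, A)) (Function('m')(A) = Add(9, Mul(-3, Add(1, Mul(-1, A)))) = Add(9, Add(-3, Mul(3, A))) = Add(6, Mul(3, A)))
Function('y')(O) = Mul(-30, Pow(O, 2)) (Function('y')(O) = Mul(Mul(Add(O, O), Add(O, Mul(-2, 0))), Add(6, Mul(3, -7))) = Mul(Mul(Mul(2, O), Add(O, 0)), Add(6, -21)) = Mul(Mul(Mul(2, O), O), -15) = Mul(Mul(2, Pow(O, 2)), -15) = Mul(-30, Pow(O, 2)))
Add(Add(Add(-30182, 145633), 119807), Function('y')(-191)) = Add(Add(Add(-30182, 145633), 119807), Mul(-30, Pow(-191, 2))) = Add(Add(115451, 119807), Mul(-30, 36481)) = Add(235258, -1094430) = -859172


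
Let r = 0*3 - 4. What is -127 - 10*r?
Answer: -87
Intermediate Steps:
r = -4 (r = 0 - 4 = -4)
-127 - 10*r = -127 - 10*(-4) = -127 + 40 = -87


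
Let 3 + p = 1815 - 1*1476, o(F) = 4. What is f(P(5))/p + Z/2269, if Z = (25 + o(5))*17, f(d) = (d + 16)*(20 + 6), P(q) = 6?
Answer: 365879/190596 ≈ 1.9197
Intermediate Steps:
f(d) = 416 + 26*d (f(d) = (16 + d)*26 = 416 + 26*d)
Z = 493 (Z = (25 + 4)*17 = 29*17 = 493)
p = 336 (p = -3 + (1815 - 1*1476) = -3 + (1815 - 1476) = -3 + 339 = 336)
f(P(5))/p + Z/2269 = (416 + 26*6)/336 + 493/2269 = (416 + 156)*(1/336) + 493*(1/2269) = 572*(1/336) + 493/2269 = 143/84 + 493/2269 = 365879/190596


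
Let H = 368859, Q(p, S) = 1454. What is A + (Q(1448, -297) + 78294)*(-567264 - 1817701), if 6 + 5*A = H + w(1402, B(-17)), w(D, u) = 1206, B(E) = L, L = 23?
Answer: -950980574041/5 ≈ -1.9020e+11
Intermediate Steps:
B(E) = 23
A = 370059/5 (A = -6/5 + (368859 + 1206)/5 = -6/5 + (⅕)*370065 = -6/5 + 74013 = 370059/5 ≈ 74012.)
A + (Q(1448, -297) + 78294)*(-567264 - 1817701) = 370059/5 + (1454 + 78294)*(-567264 - 1817701) = 370059/5 + 79748*(-2384965) = 370059/5 - 190196188820 = -950980574041/5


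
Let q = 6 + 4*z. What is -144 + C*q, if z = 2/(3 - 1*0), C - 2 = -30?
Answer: -1160/3 ≈ -386.67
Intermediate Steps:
C = -28 (C = 2 - 30 = -28)
z = ⅔ (z = 2/(3 + 0) = 2/3 = 2*(⅓) = ⅔ ≈ 0.66667)
q = 26/3 (q = 6 + 4*(⅔) = 6 + 8/3 = 26/3 ≈ 8.6667)
-144 + C*q = -144 - 28*26/3 = -144 - 728/3 = -1160/3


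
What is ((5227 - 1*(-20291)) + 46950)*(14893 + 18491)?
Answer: 2419271712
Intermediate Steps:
((5227 - 1*(-20291)) + 46950)*(14893 + 18491) = ((5227 + 20291) + 46950)*33384 = (25518 + 46950)*33384 = 72468*33384 = 2419271712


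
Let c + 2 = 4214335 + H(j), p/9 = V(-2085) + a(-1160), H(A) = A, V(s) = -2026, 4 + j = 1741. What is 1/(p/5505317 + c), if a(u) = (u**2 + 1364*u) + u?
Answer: 5505317/23210799685756 ≈ 2.3719e-7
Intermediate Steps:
j = 1737 (j = -4 + 1741 = 1737)
a(u) = u**2 + 1365*u
p = -2158434 (p = 9*(-2026 - 1160*(1365 - 1160)) = 9*(-2026 - 1160*205) = 9*(-2026 - 237800) = 9*(-239826) = -2158434)
c = 4216070 (c = -2 + (4214335 + 1737) = -2 + 4216072 = 4216070)
1/(p/5505317 + c) = 1/(-2158434/5505317 + 4216070) = 1/(23210799685756/5505317) = 5505317/23210799685756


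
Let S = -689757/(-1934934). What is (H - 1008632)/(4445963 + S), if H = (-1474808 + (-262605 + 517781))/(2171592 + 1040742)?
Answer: -348295009087415360/1535253952634557137 ≈ -0.22686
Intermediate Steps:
S = 229919/644978 (S = -689757*(-1/1934934) = 229919/644978 ≈ 0.35648)
H = -203272/535389 (H = (-1474808 + 255176)/3212334 = -1219632*1/3212334 = -203272/535389 ≈ -0.37967)
(H - 1008632)/(4445963 + S) = (-203272/535389 - 1008632)/(4445963 + 229919/644978) = -540010681120/(535389*2867548553733/644978) = -540010681120/535389*644978/2867548553733 = -348295009087415360/1535253952634557137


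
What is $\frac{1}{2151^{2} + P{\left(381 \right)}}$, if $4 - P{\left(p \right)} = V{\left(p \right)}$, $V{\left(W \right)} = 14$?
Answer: $\frac{1}{4626791} \approx 2.1613 \cdot 10^{-7}$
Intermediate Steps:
$P{\left(p \right)} = -10$ ($P{\left(p \right)} = 4 - 14 = -10$)
$\frac{1}{2151^{2} + P{\left(381 \right)}} = \frac{1}{2151^{2} - 10} = \frac{1}{4626801 - 10} = \frac{1}{4626791}$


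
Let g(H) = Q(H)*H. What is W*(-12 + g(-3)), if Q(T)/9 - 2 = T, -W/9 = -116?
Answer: 15660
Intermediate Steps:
W = 1044 (W = -9*(-116) = 1044)
Q(T) = 18 + 9*T
g(H) = H*(18 + 9*H) (g(H) = (18 + 9*H)*H = H*(18 + 9*H))
W*(-12 + g(-3)) = 1044*(-12 + 9*(-3)*(2 - 3)) = 1044*(-12 + 9*(-3)*(-1)) = 1044*(-12 + 27) = 1044*15 = 15660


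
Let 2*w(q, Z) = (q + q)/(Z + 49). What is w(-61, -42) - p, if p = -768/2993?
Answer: -177197/20951 ≈ -8.4577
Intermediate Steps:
w(q, Z) = q/(49 + Z) (w(q, Z) = ((q + q)/(Z + 49))/2 = ((2*q)/(49 + Z))/2 = (2*q/(49 + Z))/2 = q/(49 + Z))
p = -768/2993 (p = -768*1/2993 = -768/2993 ≈ -0.25660)
w(-61, -42) - p = -61/(49 - 42) - 1*(-768/2993) = -61/7 + 768/2993 = -177197/20951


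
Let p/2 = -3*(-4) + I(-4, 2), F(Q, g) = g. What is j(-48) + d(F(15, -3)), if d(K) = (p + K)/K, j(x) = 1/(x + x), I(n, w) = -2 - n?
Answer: -267/32 ≈ -8.3438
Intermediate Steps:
j(x) = 1/(2*x)
p = 28 (p = 2*(-3*(-4) + (-2 - 1*(-4))) = 2*(12 + (-2 + 4)) = 2*(12 + 2) = 2*14 = 28)
d(K) = (28 + K)/K
j(-48) + d(F(15, -3)) = (1/2)/(-48) + (28 - 3)/(-3) = (1/2)*(-1/48) - 1/3*25 = -1/96 - 25/3 = -267/32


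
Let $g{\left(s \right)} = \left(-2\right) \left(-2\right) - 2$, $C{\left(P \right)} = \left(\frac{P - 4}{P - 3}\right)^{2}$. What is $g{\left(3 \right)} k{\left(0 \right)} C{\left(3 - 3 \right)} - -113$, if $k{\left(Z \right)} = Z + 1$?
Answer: $\frac{1049}{9} \approx 116.56$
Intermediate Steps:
$k{\left(Z \right)} = 1 + Z$
$C{\left(P \right)} = \frac{\left(-4 + P\right)^{2}}{\left(-3 + P\right)^{2}}$ ($C{\left(P \right)} = \left(\frac{-4 + P}{-3 + P}\right)^{2} = \frac{\left(-4 + P\right)^{2}}{\left(-3 + P\right)^{2}}$)
$g{\left(s \right)} = 2$ ($g{\left(s \right)} = 4 - 2 = 2$)
$g{\left(3 \right)} k{\left(0 \right)} C{\left(3 - 3 \right)} - -113 = 2 \left(1 + 0\right) \frac{\left(-4 + \left(3 - 3\right)\right)^{2}}{\left(-3 + \left(3 - 3\right)\right)^{2}} - -113 = 2 \cdot 1 \frac{\left(-4 + 0\right)^{2}}{\left(-3 + 0\right)^{2}} + 113 = 2 \frac{\left(-4\right)^{2}}{9} + 113 = 2 \cdot 16 \cdot \frac{1}{9} + 113 = 2 \cdot \frac{16}{9} + 113 = \frac{32}{9} + 113 = \frac{1049}{9}$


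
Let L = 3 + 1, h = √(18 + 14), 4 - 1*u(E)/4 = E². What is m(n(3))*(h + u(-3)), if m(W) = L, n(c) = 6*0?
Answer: -80 + 16*√2 ≈ -57.373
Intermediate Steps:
n(c) = 0
u(E) = 16 - 4*E²
h = 4*√2 (h = √32 = 4*√2 ≈ 5.6569)
L = 4
m(W) = 4
m(n(3))*(h + u(-3)) = 4*(4*√2 + (16 - 4*(-3)²)) = 4*(4*√2 + (16 - 4*9)) = 4*(4*√2 + (16 - 36)) = 4*(4*√2 - 20) = 4*(-20 + 4*√2) = -80 + 16*√2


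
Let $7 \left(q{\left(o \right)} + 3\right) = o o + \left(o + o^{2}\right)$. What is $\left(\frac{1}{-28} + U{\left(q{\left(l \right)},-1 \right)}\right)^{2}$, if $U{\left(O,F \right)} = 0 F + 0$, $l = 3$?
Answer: $\frac{1}{784} \approx 0.0012755$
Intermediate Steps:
$q{\left(o \right)} = -3 + \frac{o}{7} + \frac{2 o^{2}}{7}$ ($q{\left(o \right)} = -3 + \frac{o o + \left(o + o^{2}\right)}{7} = -3 + \frac{o^{2} + \left(o + o^{2}\right)}{7} = -3 + \frac{o + 2 o^{2}}{7} = -3 + \left(\frac{o}{7} + \frac{2 o^{2}}{7}\right) = -3 + \frac{o}{7} + \frac{2 o^{2}}{7}$)
$U{\left(O,F \right)} = 0$ ($U{\left(O,F \right)} = 0 + 0 = 0$)
$\left(\frac{1}{-28} + U{\left(q{\left(l \right)},-1 \right)}\right)^{2} = \left(\frac{1}{-28} + 0\right)^{2} = \left(- \frac{1}{28} + 0\right)^{2} = \left(- \frac{1}{28}\right)^{2} = \frac{1}{784}$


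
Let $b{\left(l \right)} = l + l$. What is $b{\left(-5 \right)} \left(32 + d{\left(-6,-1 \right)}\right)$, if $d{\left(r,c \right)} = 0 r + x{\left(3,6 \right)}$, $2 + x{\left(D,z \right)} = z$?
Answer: $-360$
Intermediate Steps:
$x{\left(D,z \right)} = -2 + z$
$b{\left(l \right)} = 2 l$
$d{\left(r,c \right)} = 4$ ($d{\left(r,c \right)} = 0 r + \left(-2 + 6\right) = 0 + 4 = 4$)
$b{\left(-5 \right)} \left(32 + d{\left(-6,-1 \right)}\right) = 2 \left(-5\right) \left(32 + 4\right) = \left(-10\right) 36 = -360$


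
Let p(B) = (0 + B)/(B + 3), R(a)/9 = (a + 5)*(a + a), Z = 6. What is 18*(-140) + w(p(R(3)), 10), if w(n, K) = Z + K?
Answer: -2504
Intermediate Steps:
R(a) = 18*a*(5 + a) (R(a) = 9*((a + 5)*(a + a)) = 9*((5 + a)*(2*a)) = 9*(2*a*(5 + a)) = 18*a*(5 + a))
p(B) = B/(3 + B)
w(n, K) = 6 + K
18*(-140) + w(p(R(3)), 10) = 18*(-140) + (6 + 10) = -2520 + 16 = -2504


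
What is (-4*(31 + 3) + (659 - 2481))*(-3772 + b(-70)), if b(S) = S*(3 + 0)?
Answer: 7796756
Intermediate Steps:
b(S) = 3*S (b(S) = S*3 = 3*S)
(-4*(31 + 3) + (659 - 2481))*(-3772 + b(-70)) = (-4*(31 + 3) + (659 - 2481))*(-3772 + 3*(-70)) = (-4*34 - 1822)*(-3772 - 210) = (-136 - 1822)*(-3982) = -1958*(-3982) = 7796756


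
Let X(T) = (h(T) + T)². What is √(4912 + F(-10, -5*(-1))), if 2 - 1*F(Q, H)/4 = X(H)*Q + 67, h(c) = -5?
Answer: 2*√1163 ≈ 68.206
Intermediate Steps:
X(T) = (-5 + T)²
F(Q, H) = -260 - 4*Q*(-5 + H)² (F(Q, H) = 8 - 4*((-5 + H)²*Q + 67) = 8 - 4*(Q*(-5 + H)² + 67) = 8 - 4*(67 + Q*(-5 + H)²) = 8 + (-268 - 4*Q*(-5 + H)²) = -260 - 4*Q*(-5 + H)²)
√(4912 + F(-10, -5*(-1))) = √(4912 + (-260 - 4*(-10)*(-5 - 5*(-1))²)) = √(4912 + (-260 - 4*(-10)*(-5 + 5)²)) = √(4912 + (-260 - 4*(-10)*0²)) = √(4912 + (-260 - 4*(-10)*0)) = √(4912 + (-260 + 0)) = √(4912 - 260) = √4652 = 2*√1163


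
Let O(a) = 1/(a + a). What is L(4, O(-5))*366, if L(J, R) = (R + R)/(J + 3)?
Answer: -366/35 ≈ -10.457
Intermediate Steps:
O(a) = 1/(2*a)
L(J, R) = 2*R/(3 + J) (L(J, R) = (2*R)/(3 + J) = 2*R/(3 + J))
L(4, O(-5))*366 = (2*((½)/(-5))/(3 + 4))*366 = (2*((½)*(-⅕))/7)*366 = (2*(-⅒)*(⅐))*366 = -1/35*366 = -366/35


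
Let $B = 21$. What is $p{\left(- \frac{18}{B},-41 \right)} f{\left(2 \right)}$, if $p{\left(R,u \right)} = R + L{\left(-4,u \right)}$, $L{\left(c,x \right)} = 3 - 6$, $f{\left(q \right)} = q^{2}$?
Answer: $- \frac{108}{7} \approx -15.429$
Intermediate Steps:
$L{\left(c,x \right)} = -3$ ($L{\left(c,x \right)} = 3 - 6 = -3$)
$p{\left(R,u \right)} = -3 + R$ ($p{\left(R,u \right)} = R - 3 = -3 + R$)
$p{\left(- \frac{18}{B},-41 \right)} f{\left(2 \right)} = \left(-3 - \frac{18}{21}\right) 2^{2} = \left(-3 - \frac{6}{7}\right) 4 = \left(- \frac{27}{7}\right) 4 = - \frac{108}{7}$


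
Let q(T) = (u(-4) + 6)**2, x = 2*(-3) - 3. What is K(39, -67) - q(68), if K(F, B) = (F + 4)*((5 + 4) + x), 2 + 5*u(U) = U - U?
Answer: -784/25 ≈ -31.360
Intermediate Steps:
u(U) = -2/5 (u(U) = -2/5 + (U - U)/5 = -2/5 + (1/5)*0 = -2/5 + 0 = -2/5)
x = -9 (x = -6 - 3 = -9)
q(T) = 784/25 (q(T) = (-2/5 + 6)**2 = (28/5)**2 = 784/25)
K(F, B) = 0 (K(F, B) = (F + 4)*((5 + 4) - 9) = (4 + F)*(9 - 9) = (4 + F)*0 = 0)
K(39, -67) - q(68) = 0 - 1*784/25 = 0 - 784/25 = -784/25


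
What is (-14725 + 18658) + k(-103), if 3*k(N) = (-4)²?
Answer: 11815/3 ≈ 3938.3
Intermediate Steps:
k(N) = 16/3 (k(N) = (⅓)*(-4)² = (⅓)*16 = 16/3)
(-14725 + 18658) + k(-103) = (-14725 + 18658) + 16/3 = 3933 + 16/3 = 11815/3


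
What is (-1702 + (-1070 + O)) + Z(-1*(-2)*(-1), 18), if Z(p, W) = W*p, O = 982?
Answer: -1826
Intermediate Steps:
(-1702 + (-1070 + O)) + Z(-1*(-2)*(-1), 18) = (-1702 + (-1070 + 982)) + 18*(-1*(-2)*(-1)) = (-1702 - 88) + 18*(2*(-1)) = -1790 + 18*(-2) = -1790 - 36 = -1826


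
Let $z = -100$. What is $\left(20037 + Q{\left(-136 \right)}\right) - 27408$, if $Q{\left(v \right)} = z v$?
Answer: $6229$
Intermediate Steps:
$Q{\left(v \right)} = - 100 v$
$\left(20037 + Q{\left(-136 \right)}\right) - 27408 = \left(20037 - -13600\right) - 27408 = \left(20037 + 13600\right) - 27408 = 33637 - 27408 = 6229$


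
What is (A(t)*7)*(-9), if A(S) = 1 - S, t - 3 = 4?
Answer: 378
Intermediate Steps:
t = 7 (t = 3 + 4 = 7)
(A(t)*7)*(-9) = ((1 - 1*7)*7)*(-9) = ((1 - 7)*7)*(-9) = -6*7*(-9) = -42*(-9) = 378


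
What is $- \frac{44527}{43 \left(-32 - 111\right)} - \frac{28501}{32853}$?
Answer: $\frac{1287592882}{202013097} \approx 6.3738$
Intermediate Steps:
$- \frac{44527}{43 \left(-32 - 111\right)} - \frac{28501}{32853} = - \frac{44527}{43 \left(-143\right)} - \frac{28501}{32853} = - \frac{44527}{-6149} - \frac{28501}{32853} = \left(-44527\right) \left(- \frac{1}{6149}\right) - \frac{28501}{32853} = \frac{44527}{6149} - \frac{28501}{32853} = \frac{1287592882}{202013097}$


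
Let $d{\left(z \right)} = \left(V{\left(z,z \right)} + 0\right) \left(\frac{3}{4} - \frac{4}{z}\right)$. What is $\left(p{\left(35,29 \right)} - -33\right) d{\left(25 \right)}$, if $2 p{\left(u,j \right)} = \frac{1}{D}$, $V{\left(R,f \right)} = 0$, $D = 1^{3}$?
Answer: $0$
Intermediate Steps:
$D = 1$
$d{\left(z \right)} = 0$ ($d{\left(z \right)} = \left(0 + 0\right) \left(\frac{3}{4} - \frac{4}{z}\right) = 0 \left(3 \cdot \frac{1}{4} - \frac{4}{z}\right) = 0 \left(\frac{3}{4} - \frac{4}{z}\right) = 0$)
$p{\left(u,j \right)} = \frac{1}{2}$ ($p{\left(u,j \right)} = \frac{1}{2 \cdot 1} = \frac{1}{2} \cdot 1 = \frac{1}{2}$)
$\left(p{\left(35,29 \right)} - -33\right) d{\left(25 \right)} = \left(\frac{1}{2} - -33\right) 0 = \left(\frac{1}{2} + 33\right) 0 = \frac{67}{2} \cdot 0 = 0$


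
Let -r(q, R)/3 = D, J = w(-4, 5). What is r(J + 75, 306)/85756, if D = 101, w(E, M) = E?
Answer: -303/85756 ≈ -0.0035333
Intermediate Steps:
J = -4
r(q, R) = -303 (r(q, R) = -3*101 = -303)
r(J + 75, 306)/85756 = -303/85756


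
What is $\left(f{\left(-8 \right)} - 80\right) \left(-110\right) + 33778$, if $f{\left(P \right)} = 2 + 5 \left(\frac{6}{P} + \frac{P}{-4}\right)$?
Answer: $\frac{83341}{2} \approx 41671.0$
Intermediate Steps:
$f{\left(P \right)} = 2 + \frac{30}{P} - \frac{5 P}{4}$ ($f{\left(P \right)} = 2 + 5 \left(\frac{6}{P} + P \left(- \frac{1}{4}\right)\right) = 2 + 5 \left(\frac{6}{P} - \frac{P}{4}\right) = 2 - \left(- \frac{30}{P} + \frac{5 P}{4}\right) = 2 + \frac{30}{P} - \frac{5 P}{4}$)
$\left(f{\left(-8 \right)} - 80\right) \left(-110\right) + 33778 = \left(\left(2 + \frac{30}{-8} - -10\right) - 80\right) \left(-110\right) + 33778 = \left(\left(2 + 30 \left(- \frac{1}{8}\right) + 10\right) - 80\right) \left(-110\right) + 33778 = \left(\left(2 - \frac{15}{4} + 10\right) - 80\right) \left(-110\right) + 33778 = \left(\frac{33}{4} - 80\right) \left(-110\right) + 33778 = \left(- \frac{287}{4}\right) \left(-110\right) + 33778 = \frac{15785}{2} + 33778 = \frac{83341}{2}$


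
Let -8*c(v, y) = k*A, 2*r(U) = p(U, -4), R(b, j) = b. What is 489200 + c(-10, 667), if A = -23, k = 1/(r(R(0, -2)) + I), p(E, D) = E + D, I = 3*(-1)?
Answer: 19567977/40 ≈ 4.8920e+5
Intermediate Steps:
I = -3
p(E, D) = D + E
r(U) = -2 + U/2 (r(U) = (-4 + U)/2 = -2 + U/2)
k = -⅕ (k = 1/((-2 + (½)*0) - 3) = 1/((-2 + 0) - 3) = 1/(-2 - 3) = 1/(-5) = -⅕ ≈ -0.20000)
c(v, y) = -23/40 (c(v, y) = -(-1)*(-23)/40 = -⅛*23/5 = -23/40)
489200 + c(-10, 667) = 489200 - 23/40 = 19567977/40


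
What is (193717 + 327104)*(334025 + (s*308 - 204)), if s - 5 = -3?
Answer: 174181812777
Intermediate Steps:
s = 2 (s = 5 - 3 = 2)
(193717 + 327104)*(334025 + (s*308 - 204)) = (193717 + 327104)*(334025 + (2*308 - 204)) = 520821*(334025 + (616 - 204)) = 520821*(334025 + 412) = 520821*334437 = 174181812777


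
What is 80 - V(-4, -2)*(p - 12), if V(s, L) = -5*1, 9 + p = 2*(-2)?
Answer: -45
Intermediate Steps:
p = -13 (p = -9 + 2*(-2) = -9 - 4 = -13)
V(s, L) = -5
80 - V(-4, -2)*(p - 12) = 80 - (-5)*(-13 - 12) = 80 - (-5)*(-25) = 80 - 1*125 = 80 - 125 = -45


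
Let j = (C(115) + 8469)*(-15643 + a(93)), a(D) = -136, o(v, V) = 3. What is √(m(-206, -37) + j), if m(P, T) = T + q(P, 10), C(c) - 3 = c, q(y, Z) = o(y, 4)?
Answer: 3*I*√15054923 ≈ 11640.0*I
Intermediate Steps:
q(y, Z) = 3
C(c) = 3 + c
m(P, T) = 3 + T (m(P, T) = T + 3 = 3 + T)
j = -135494273 (j = ((3 + 115) + 8469)*(-15643 - 136) = (118 + 8469)*(-15779) = 8587*(-15779) = -135494273)
√(m(-206, -37) + j) = √((3 - 37) - 135494273) = √(-34 - 135494273) = √(-135494307) = 3*I*√15054923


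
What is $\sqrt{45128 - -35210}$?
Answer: $\sqrt{80338} \approx 283.44$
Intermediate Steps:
$\sqrt{45128 - -35210} = \sqrt{45128 + 35210} = \sqrt{80338}$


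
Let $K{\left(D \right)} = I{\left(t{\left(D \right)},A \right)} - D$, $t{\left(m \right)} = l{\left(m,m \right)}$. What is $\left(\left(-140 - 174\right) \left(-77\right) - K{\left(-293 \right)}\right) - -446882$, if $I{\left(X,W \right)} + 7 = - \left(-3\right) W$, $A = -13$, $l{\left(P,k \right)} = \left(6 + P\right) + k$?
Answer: $470813$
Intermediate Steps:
$l{\left(P,k \right)} = 6 + P + k$
$t{\left(m \right)} = 6 + 2 m$ ($t{\left(m \right)} = 6 + m + m = 6 + 2 m$)
$I{\left(X,W \right)} = -7 + 3 W$ ($I{\left(X,W \right)} = -7 - - 3 W = -7 + 3 W$)
$K{\left(D \right)} = -46 - D$ ($K{\left(D \right)} = \left(-7 + 3 \left(-13\right)\right) - D = \left(-7 - 39\right) - D = -46 - D$)
$\left(\left(-140 - 174\right) \left(-77\right) - K{\left(-293 \right)}\right) - -446882 = \left(\left(-140 - 174\right) \left(-77\right) - \left(-46 - -293\right)\right) - -446882 = \left(\left(-314\right) \left(-77\right) - \left(-46 + 293\right)\right) + 446882 = \left(24178 - 247\right) + 446882 = 23931 + 446882 = 470813$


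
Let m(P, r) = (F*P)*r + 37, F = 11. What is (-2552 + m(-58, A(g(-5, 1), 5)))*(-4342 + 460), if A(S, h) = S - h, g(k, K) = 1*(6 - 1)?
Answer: 9763230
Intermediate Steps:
g(k, K) = 5 (g(k, K) = 1*5 = 5)
m(P, r) = 37 + 11*P*r (m(P, r) = (11*P)*r + 37 = 11*P*r + 37 = 37 + 11*P*r)
(-2552 + m(-58, A(g(-5, 1), 5)))*(-4342 + 460) = (-2552 + (37 + 11*(-58)*(5 - 1*5)))*(-4342 + 460) = (-2552 + (37 + 11*(-58)*(5 - 5)))*(-3882) = (-2552 + (37 + 11*(-58)*0))*(-3882) = (-2552 + (37 + 0))*(-3882) = (-2552 + 37)*(-3882) = -2515*(-3882) = 9763230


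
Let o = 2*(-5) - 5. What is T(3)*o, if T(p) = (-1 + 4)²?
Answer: -135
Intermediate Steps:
T(p) = 9 (T(p) = 3² = 9)
o = -15 (o = -10 - 5 = -15)
T(3)*o = 9*(-15) = -135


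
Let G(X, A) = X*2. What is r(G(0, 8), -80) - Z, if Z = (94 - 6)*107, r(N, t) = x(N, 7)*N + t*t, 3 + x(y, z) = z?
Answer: -3016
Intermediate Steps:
x(y, z) = -3 + z
G(X, A) = 2*X
r(N, t) = t² + 4*N (r(N, t) = (-3 + 7)*N + t*t = 4*N + t² = t² + 4*N)
Z = 9416 (Z = 88*107 = 9416)
r(G(0, 8), -80) - Z = ((-80)² + 4*(2*0)) - 1*9416 = (6400 + 4*0) - 9416 = (6400 + 0) - 9416 = 6400 - 9416 = -3016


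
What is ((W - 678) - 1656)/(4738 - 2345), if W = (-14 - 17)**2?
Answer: -1373/2393 ≈ -0.57376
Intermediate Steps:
W = 961 (W = (-31)**2 = 961)
((W - 678) - 1656)/(4738 - 2345) = ((961 - 678) - 1656)/(4738 - 2345) = (283 - 1656)/2393 = -1373*1/2393 = -1373/2393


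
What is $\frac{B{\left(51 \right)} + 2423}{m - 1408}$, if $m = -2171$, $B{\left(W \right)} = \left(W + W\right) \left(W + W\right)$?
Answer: $- \frac{12827}{3579} \approx -3.584$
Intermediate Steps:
$B{\left(W \right)} = 4 W^{2}$ ($B{\left(W \right)} = 2 W 2 W = 4 W^{2}$)
$\frac{B{\left(51 \right)} + 2423}{m - 1408} = \frac{4 \cdot 51^{2} + 2423}{-2171 - 1408} = \frac{4 \cdot 2601 + 2423}{-3579} = \left(10404 + 2423\right) \left(- \frac{1}{3579}\right) = 12827 \left(- \frac{1}{3579}\right) = - \frac{12827}{3579}$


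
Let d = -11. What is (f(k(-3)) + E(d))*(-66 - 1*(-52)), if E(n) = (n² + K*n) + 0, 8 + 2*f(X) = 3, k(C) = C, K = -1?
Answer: -1813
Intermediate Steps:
f(X) = -5/2 (f(X) = -4 + (½)*3 = -4 + 3/2 = -5/2)
E(n) = n² - n (E(n) = (n² - n) + 0 = n² - n)
(f(k(-3)) + E(d))*(-66 - 1*(-52)) = (-5/2 - 11*(-1 - 11))*(-66 - 1*(-52)) = (-5/2 - 11*(-12))*(-66 + 52) = (-5/2 + 132)*(-14) = (259/2)*(-14) = -1813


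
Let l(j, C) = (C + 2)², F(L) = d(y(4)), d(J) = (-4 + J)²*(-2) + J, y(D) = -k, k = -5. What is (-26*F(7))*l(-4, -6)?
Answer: -1248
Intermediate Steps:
y(D) = 5 (y(D) = -1*(-5) = 5)
d(J) = J - 2*(-4 + J)² (d(J) = -2*(-4 + J)² + J = J - 2*(-4 + J)²)
F(L) = 3 (F(L) = 5 - 2*(-4 + 5)² = 5 - 2*1² = 5 - 2*1 = 5 - 2 = 3)
l(j, C) = (2 + C)²
(-26*F(7))*l(-4, -6) = (-26*3)*(2 - 6)² = -78*(-4)² = -78*16 = -1248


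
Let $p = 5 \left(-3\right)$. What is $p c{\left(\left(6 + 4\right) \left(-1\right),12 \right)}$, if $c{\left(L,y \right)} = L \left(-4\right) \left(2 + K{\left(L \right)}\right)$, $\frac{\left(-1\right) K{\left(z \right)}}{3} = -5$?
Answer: $-10200$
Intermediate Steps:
$K{\left(z \right)} = 15$ ($K{\left(z \right)} = \left(-3\right) \left(-5\right) = 15$)
$p = -15$
$c{\left(L,y \right)} = - 68 L$ ($c{\left(L,y \right)} = L \left(-4\right) \left(2 + 15\right) = - 4 L 17 = - 68 L$)
$p c{\left(\left(6 + 4\right) \left(-1\right),12 \right)} = - 15 \left(- 68 \left(6 + 4\right) \left(-1\right)\right) = - 15 \left(- 68 \cdot 10 \left(-1\right)\right) = - 15 \left(\left(-68\right) \left(-10\right)\right) = \left(-15\right) 680 = -10200$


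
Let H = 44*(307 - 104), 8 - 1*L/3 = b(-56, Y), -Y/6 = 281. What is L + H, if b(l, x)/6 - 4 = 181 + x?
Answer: 35974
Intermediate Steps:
Y = -1686 (Y = -6*281 = -1686)
b(l, x) = 1110 + 6*x (b(l, x) = 24 + 6*(181 + x) = 24 + (1086 + 6*x) = 1110 + 6*x)
L = 27042 (L = 24 - 3*(1110 + 6*(-1686)) = 24 - 3*(1110 - 10116) = 24 - 3*(-9006) = 24 + 27018 = 27042)
H = 8932 (H = 44*203 = 8932)
L + H = 27042 + 8932 = 35974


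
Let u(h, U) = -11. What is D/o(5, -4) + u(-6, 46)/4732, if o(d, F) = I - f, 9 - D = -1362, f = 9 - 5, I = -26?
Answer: -1081317/23660 ≈ -45.702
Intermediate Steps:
f = 4
D = 1371 (D = 9 - 1*(-1362) = 9 + 1362 = 1371)
o(d, F) = -30 (o(d, F) = -26 - 1*4 = -26 - 4 = -30)
D/o(5, -4) + u(-6, 46)/4732 = 1371/(-30) - 11/4732 = 1371*(-1/30) - 11*1/4732 = -457/10 - 11/4732 = -1081317/23660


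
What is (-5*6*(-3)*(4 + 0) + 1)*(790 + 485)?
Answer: 460275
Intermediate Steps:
(-5*6*(-3)*(4 + 0) + 1)*(790 + 485) = (-(-90)*4 + 1)*1275 = (-5*(-72) + 1)*1275 = (360 + 1)*1275 = 361*1275 = 460275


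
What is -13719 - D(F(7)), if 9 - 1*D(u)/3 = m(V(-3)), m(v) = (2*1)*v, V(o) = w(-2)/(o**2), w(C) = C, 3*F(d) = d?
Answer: -41242/3 ≈ -13747.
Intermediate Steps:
F(d) = d/3
V(o) = -2/o**2
m(v) = 2*v
D(u) = 85/3 (D(u) = 27 - 6*(-2/(-3)**2) = 27 - 6*(-2*1/9) = 27 - 6*(-2)/9 = 27 - 3*(-4/9) = 27 + 4/3 = 85/3)
-13719 - D(F(7)) = -13719 - 1*85/3 = -13719 - 85/3 = -41242/3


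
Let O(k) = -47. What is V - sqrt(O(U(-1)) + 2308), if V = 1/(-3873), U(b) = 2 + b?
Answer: -1/3873 - sqrt(2261) ≈ -47.550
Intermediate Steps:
V = -1/3873 ≈ -0.00025820
V - sqrt(O(U(-1)) + 2308) = -1/3873 - sqrt(-47 + 2308) = -1/3873 - sqrt(2261)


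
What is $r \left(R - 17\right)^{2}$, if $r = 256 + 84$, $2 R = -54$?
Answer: $658240$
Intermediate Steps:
$R = -27$ ($R = \frac{1}{2} \left(-54\right) = -27$)
$r = 340$
$r \left(R - 17\right)^{2} = 340 \left(-27 - 17\right)^{2} = 340 \left(-44\right)^{2} = 340 \cdot 1936 = 658240$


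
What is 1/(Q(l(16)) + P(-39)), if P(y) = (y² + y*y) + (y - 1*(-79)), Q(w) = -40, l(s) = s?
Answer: 1/3042 ≈ 0.00032873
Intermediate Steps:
P(y) = 79 + y + 2*y² (P(y) = (y² + y²) + (y + 79) = 2*y² + (79 + y) = 79 + y + 2*y²)
1/(Q(l(16)) + P(-39)) = 1/(-40 + (79 - 39 + 2*(-39)²)) = 1/(-40 + (79 - 39 + 2*1521)) = 1/(-40 + (79 - 39 + 3042)) = 1/(-40 + 3082) = 1/3042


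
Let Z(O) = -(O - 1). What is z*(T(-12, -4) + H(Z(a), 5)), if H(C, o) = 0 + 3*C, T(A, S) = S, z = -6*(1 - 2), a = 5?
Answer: -96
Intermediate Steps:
Z(O) = 1 - O (Z(O) = -(-1 + O) = 1 - O)
z = 6 (z = -6*(-1) = 6)
H(C, o) = 3*C
z*(T(-12, -4) + H(Z(a), 5)) = 6*(-4 + 3*(1 - 1*5)) = 6*(-4 + 3*(1 - 5)) = 6*(-4 + 3*(-4)) = 6*(-4 - 12) = 6*(-16) = -96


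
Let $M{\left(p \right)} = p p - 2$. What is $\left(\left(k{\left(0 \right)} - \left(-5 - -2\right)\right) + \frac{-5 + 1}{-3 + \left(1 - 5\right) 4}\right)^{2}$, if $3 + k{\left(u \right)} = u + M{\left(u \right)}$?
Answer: $\frac{1156}{361} \approx 3.2022$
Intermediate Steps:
$M{\left(p \right)} = -2 + p^{2}$ ($M{\left(p \right)} = p^{2} - 2 = -2 + p^{2}$)
$k{\left(u \right)} = -5 + u + u^{2}$ ($k{\left(u \right)} = -3 + \left(u + \left(-2 + u^{2}\right)\right) = -3 + \left(-2 + u + u^{2}\right) = -5 + u + u^{2}$)
$\left(\left(k{\left(0 \right)} - \left(-5 - -2\right)\right) + \frac{-5 + 1}{-3 + \left(1 - 5\right) 4}\right)^{2} = \left(\left(\left(-5 + 0 + 0^{2}\right) - \left(-5 - -2\right)\right) + \frac{-5 + 1}{-3 + \left(1 - 5\right) 4}\right)^{2} = \left(\left(\left(-5 + 0 + 0\right) - \left(-5 + 2\right)\right) - \frac{4}{-3 - 16}\right)^{2} = \left(\left(-5 - -3\right) - \frac{4}{-3 - 16}\right)^{2} = \left(\left(-5 + 3\right) - \frac{4}{-19}\right)^{2} = \left(-2 - - \frac{4}{19}\right)^{2} = \left(-2 + \frac{4}{19}\right)^{2} = \left(- \frac{34}{19}\right)^{2} = \frac{1156}{361}$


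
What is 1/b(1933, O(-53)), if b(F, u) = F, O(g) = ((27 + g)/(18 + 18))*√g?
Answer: 1/1933 ≈ 0.00051733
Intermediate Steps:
O(g) = √g*(¾ + g/36) (O(g) = ((27 + g)/36)*√g = ((27 + g)*(1/36))*√g = (¾ + g/36)*√g = √g*(¾ + g/36))
1/b(1933, O(-53)) = 1/1933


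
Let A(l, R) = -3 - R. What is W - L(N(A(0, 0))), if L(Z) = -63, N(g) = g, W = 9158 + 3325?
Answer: 12546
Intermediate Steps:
W = 12483
W - L(N(A(0, 0))) = 12483 - 1*(-63) = 12483 + 63 = 12546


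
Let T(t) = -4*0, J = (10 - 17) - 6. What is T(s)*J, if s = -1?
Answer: 0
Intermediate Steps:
J = -13 (J = -7 - 6 = -13)
T(t) = 0
T(s)*J = 0*(-13) = 0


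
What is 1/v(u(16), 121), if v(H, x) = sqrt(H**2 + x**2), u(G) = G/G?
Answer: sqrt(14642)/14642 ≈ 0.0082642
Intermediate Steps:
u(G) = 1
1/v(u(16), 121) = 1/(sqrt(1**2 + 121**2)) = 1/(sqrt(1 + 14641)) = 1/(sqrt(14642)) = sqrt(14642)/14642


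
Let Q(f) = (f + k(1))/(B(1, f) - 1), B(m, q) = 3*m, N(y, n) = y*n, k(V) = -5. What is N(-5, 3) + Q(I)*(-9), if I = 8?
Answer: -57/2 ≈ -28.500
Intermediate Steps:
N(y, n) = n*y
Q(f) = -5/2 + f/2 (Q(f) = (f - 5)/(3*1 - 1) = (-5 + f)/(3 - 1) = (-5 + f)/2 = (-5 + f)*(1/2) = -5/2 + f/2)
N(-5, 3) + Q(I)*(-9) = 3*(-5) + (-5/2 + (1/2)*8)*(-9) = -15 + (-5/2 + 4)*(-9) = -15 + (3/2)*(-9) = -15 - 27/2 = -57/2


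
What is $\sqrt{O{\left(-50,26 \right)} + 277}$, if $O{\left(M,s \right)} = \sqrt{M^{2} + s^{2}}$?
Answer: $\sqrt{277 + 2 \sqrt{794}} \approx 18.258$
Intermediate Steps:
$\sqrt{O{\left(-50,26 \right)} + 277} = \sqrt{\sqrt{\left(-50\right)^{2} + 26^{2}} + 277} = \sqrt{\sqrt{2500 + 676} + 277} = \sqrt{\sqrt{3176} + 277} = \sqrt{2 \sqrt{794} + 277} = \sqrt{277 + 2 \sqrt{794}}$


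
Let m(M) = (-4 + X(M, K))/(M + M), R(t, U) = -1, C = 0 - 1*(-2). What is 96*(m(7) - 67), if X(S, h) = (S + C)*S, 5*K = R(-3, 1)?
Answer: -42192/7 ≈ -6027.4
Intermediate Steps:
C = 2 (C = 0 + 2 = 2)
K = -1/5 (K = (1/5)*(-1) = -1/5 ≈ -0.20000)
X(S, h) = S*(2 + S) (X(S, h) = (S + 2)*S = (2 + S)*S = S*(2 + S))
m(M) = (-4 + M*(2 + M))/(2*M) (m(M) = (-4 + M*(2 + M))/(M + M) = (-4 + M*(2 + M))/((2*M)) = (-4 + M*(2 + M))*(1/(2*M)) = (-4 + M*(2 + M))/(2*M))
96*(m(7) - 67) = 96*((1 + (1/2)*7 - 2/7) - 67) = 96*((1 + 7/2 - 2*1/7) - 67) = 96*((1 + 7/2 - 2/7) - 67) = 96*(59/14 - 67) = 96*(-879/14) = -42192/7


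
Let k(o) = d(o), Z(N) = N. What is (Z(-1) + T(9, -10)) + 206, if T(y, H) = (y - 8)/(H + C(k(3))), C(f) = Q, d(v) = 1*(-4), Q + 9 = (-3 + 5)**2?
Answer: 3074/15 ≈ 204.93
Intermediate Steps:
Q = -5 (Q = -9 + (-3 + 5)**2 = -9 + 2**2 = -9 + 4 = -5)
d(v) = -4
k(o) = -4
C(f) = -5
T(y, H) = (-8 + y)/(-5 + H) (T(y, H) = (y - 8)/(H - 5) = (-8 + y)/(-5 + H))
(Z(-1) + T(9, -10)) + 206 = (-1 + (-8 + 9)/(-5 - 10)) + 206 = (-1 + 1/(-15)) + 206 = (-1 - 1/15*1) + 206 = (-1 - 1/15) + 206 = -16/15 + 206 = 3074/15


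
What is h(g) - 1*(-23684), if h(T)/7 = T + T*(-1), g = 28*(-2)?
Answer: 23684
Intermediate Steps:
g = -56
h(T) = 0 (h(T) = 7*(T + T*(-1)) = 7*(T - T) = 7*0 = 0)
h(g) - 1*(-23684) = 0 - 1*(-23684) = 0 + 23684 = 23684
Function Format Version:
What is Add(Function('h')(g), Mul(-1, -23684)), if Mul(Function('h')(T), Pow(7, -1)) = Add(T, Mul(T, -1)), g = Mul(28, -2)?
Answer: 23684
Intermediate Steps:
g = -56
Function('h')(T) = 0 (Function('h')(T) = Mul(7, Add(T, Mul(T, -1))) = Mul(7, Add(T, Mul(-1, T))) = Mul(7, 0) = 0)
Add(Function('h')(g), Mul(-1, -23684)) = Add(0, Mul(-1, -23684)) = Add(0, 23684) = 23684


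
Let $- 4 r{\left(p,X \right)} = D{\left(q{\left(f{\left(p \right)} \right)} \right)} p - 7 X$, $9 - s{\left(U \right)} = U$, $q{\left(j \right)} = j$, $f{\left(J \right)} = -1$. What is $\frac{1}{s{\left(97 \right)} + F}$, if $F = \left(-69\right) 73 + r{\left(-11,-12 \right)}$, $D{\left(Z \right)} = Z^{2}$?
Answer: $- \frac{4}{20573} \approx -0.00019443$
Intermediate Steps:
$s{\left(U \right)} = 9 - U$
$r{\left(p,X \right)} = - \frac{p}{4} + \frac{7 X}{4}$ ($r{\left(p,X \right)} = - \frac{\left(-1\right)^{2} p - 7 X}{4} = - \frac{1 p - 7 X}{4} = - \frac{p - 7 X}{4} = - \frac{p}{4} + \frac{7 X}{4}$)
$F = - \frac{20221}{4}$ ($F = \left(-69\right) 73 + \left(\left(- \frac{1}{4}\right) \left(-11\right) + \frac{7}{4} \left(-12\right)\right) = -5037 + \left(\frac{11}{4} - 21\right) = -5037 - \frac{73}{4} = - \frac{20221}{4} \approx -5055.3$)
$\frac{1}{s{\left(97 \right)} + F} = \frac{1}{\left(9 - 97\right) - \frac{20221}{4}} = \frac{1}{-88 - \frac{20221}{4}} = \frac{1}{- \frac{20573}{4}} = - \frac{4}{20573}$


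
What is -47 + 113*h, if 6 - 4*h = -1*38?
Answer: 1196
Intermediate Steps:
h = 11 (h = 3/2 - (-1)*38/4 = 3/2 - 1/4*(-38) = 3/2 + 19/2 = 11)
-47 + 113*h = -47 + 113*11 = -47 + 1243 = 1196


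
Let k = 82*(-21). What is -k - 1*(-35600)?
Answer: 37322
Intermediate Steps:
k = -1722
-k - 1*(-35600) = -1*(-1722) - 1*(-35600) = 1722 + 35600 = 37322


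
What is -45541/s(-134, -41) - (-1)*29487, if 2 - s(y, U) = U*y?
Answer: 161988145/5492 ≈ 29495.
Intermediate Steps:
s(y, U) = 2 - U*y
-45541/s(-134, -41) - (-1)*29487 = -45541/(2 - 1*(-41)*(-134)) - (-1)*29487 = -45541/(2 - 5494) - 1*(-29487) = -45541/(-5492) + 29487 = -45541*(-1/5492) + 29487 = 45541/5492 + 29487 = 161988145/5492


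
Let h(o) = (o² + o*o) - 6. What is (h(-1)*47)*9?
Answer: -1692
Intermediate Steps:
h(o) = -6 + 2*o² (h(o) = (o² + o²) - 6 = 2*o² - 6 = -6 + 2*o²)
(h(-1)*47)*9 = ((-6 + 2*(-1)²)*47)*9 = ((-6 + 2*1)*47)*9 = ((-6 + 2)*47)*9 = -4*47*9 = -188*9 = -1692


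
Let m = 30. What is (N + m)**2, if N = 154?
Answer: 33856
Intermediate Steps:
(N + m)**2 = (154 + 30)**2 = 184**2 = 33856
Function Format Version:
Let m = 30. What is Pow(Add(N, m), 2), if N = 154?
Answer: 33856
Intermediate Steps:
Pow(Add(N, m), 2) = Pow(Add(154, 30), 2) = Pow(184, 2) = 33856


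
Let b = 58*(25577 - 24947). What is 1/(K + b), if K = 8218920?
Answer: 1/8255460 ≈ 1.2113e-7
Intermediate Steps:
b = 36540 (b = 58*630 = 36540)
1/(K + b) = 1/(8218920 + 36540) = 1/8255460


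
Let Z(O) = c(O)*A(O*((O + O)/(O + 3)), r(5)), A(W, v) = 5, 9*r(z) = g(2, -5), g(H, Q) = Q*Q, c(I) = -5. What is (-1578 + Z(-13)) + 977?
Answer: -626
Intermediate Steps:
g(H, Q) = Q²
r(z) = 25/9 (r(z) = (⅑)*(-5)² = (⅑)*25 = 25/9)
Z(O) = -25 (Z(O) = -5*5 = -25)
(-1578 + Z(-13)) + 977 = (-1578 - 25) + 977 = -1603 + 977 = -626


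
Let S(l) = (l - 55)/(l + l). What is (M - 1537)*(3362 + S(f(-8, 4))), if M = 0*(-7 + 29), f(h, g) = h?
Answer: -82775135/16 ≈ -5.1734e+6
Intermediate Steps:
S(l) = (-55 + l)/(2*l) (S(l) = (-55 + l)/((2*l)) = (-55 + l)*(1/(2*l)) = (-55 + l)/(2*l))
M = 0 (M = 0*22 = 0)
(M - 1537)*(3362 + S(f(-8, 4))) = (0 - 1537)*(3362 + (½)*(-55 - 8)/(-8)) = -1537*(3362 + (½)*(-⅛)*(-63)) = -1537*(3362 + 63/16) = -1537*53855/16 = -82775135/16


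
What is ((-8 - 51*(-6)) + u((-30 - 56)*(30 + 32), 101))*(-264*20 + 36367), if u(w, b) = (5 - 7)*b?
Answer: 2984352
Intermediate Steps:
u(w, b) = -2*b
((-8 - 51*(-6)) + u((-30 - 56)*(30 + 32), 101))*(-264*20 + 36367) = ((-8 - 51*(-6)) - 2*101)*(-264*20 + 36367) = ((-8 + 306) - 202)*(-5280 + 36367) = (298 - 202)*31087 = 96*31087 = 2984352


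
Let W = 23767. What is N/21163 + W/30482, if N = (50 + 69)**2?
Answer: 934636623/645090566 ≈ 1.4488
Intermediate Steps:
N = 14161 (N = 119**2 = 14161)
N/21163 + W/30482 = 14161/21163 + 23767/30482 = 934636623/645090566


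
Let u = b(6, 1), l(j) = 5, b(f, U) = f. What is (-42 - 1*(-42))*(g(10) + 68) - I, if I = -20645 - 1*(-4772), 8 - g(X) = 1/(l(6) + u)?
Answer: 15873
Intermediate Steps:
u = 6
g(X) = 87/11 (g(X) = 8 - 1/(5 + 6) = 8 - 1/11 = 87/11)
I = -15873 (I = -20645 + 4772 = -15873)
(-42 - 1*(-42))*(g(10) + 68) - I = (-42 - 1*(-42))*(87/11 + 68) - 1*(-15873) = (-42 + 42)*(835/11) + 15873 = 0*(835/11) + 15873 = 0 + 15873 = 15873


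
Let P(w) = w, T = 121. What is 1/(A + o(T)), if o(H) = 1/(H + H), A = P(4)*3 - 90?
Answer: -242/18875 ≈ -0.012821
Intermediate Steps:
A = -78 (A = 4*3 - 90 = 12 - 90 = -78)
o(H) = 1/(2*H)
1/(A + o(T)) = 1/(-78 + (½)/121) = 1/(-78 + (½)*(1/121)) = 1/(-78 + 1/242) = 1/(-18875/242) = -242/18875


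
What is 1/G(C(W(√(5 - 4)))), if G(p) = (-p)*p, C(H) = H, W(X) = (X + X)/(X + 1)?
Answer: -1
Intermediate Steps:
W(X) = 2*X/(1 + X) (W(X) = (2*X)/(1 + X) = 2*X/(1 + X))
G(p) = -p²
1/G(C(W(√(5 - 4)))) = 1/(-(2*√(5 - 4)/(1 + √(5 - 4)))²) = 1/(-(2*√1/(1 + √1))²) = 1/(-(2*1/(1 + 1))²) = 1/(-(2*1/2)²) = 1/(-(2*1*(½))²) = 1/(-1*1²) = 1/(-1*1) = 1/(-1) = -1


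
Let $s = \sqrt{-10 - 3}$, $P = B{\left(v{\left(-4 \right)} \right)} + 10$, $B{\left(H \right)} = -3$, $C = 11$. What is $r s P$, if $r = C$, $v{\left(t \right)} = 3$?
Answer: $77 i \sqrt{13} \approx 277.63 i$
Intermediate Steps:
$r = 11$
$P = 7$ ($P = -3 + 10 = 7$)
$s = i \sqrt{13}$ ($s = \sqrt{-13} = i \sqrt{13} \approx 3.6056 i$)
$r s P = 11 i \sqrt{13} \cdot 7 = 77 i \sqrt{13}$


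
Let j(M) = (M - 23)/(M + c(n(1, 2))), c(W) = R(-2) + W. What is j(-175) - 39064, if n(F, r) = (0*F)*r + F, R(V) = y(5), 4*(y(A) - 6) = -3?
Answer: -2929712/75 ≈ -39063.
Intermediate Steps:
y(A) = 21/4 (y(A) = 6 + (¼)*(-3) = 6 - ¾ = 21/4)
R(V) = 21/4
n(F, r) = F (n(F, r) = 0*r + F = 0 + F = F)
c(W) = 21/4 + W
j(M) = (-23 + M)/(25/4 + M) (j(M) = (M - 23)/(M + (21/4 + 1)) = (-23 + M)/(M + 25/4) = (-23 + M)/(25/4 + M))
j(-175) - 39064 = 4*(-23 - 175)/(25 + 4*(-175)) - 39064 = 4*(-198)/(25 - 700) - 39064 = 4*(-198)/(-675) - 39064 = 4*(-1/675)*(-198) - 39064 = 88/75 - 39064 = -2929712/75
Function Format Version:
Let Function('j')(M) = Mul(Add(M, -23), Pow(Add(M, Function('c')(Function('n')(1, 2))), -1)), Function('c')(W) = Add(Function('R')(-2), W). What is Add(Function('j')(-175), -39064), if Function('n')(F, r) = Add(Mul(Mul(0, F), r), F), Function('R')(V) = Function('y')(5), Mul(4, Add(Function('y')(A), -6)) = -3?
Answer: Rational(-2929712, 75) ≈ -39063.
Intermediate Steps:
Function('y')(A) = Rational(21, 4) (Function('y')(A) = Add(6, Mul(Rational(1, 4), -3)) = Add(6, Rational(-3, 4)) = Rational(21, 4))
Function('R')(V) = Rational(21, 4)
Function('n')(F, r) = F (Function('n')(F, r) = Add(Mul(0, r), F) = Add(0, F) = F)
Function('c')(W) = Add(Rational(21, 4), W)
Function('j')(M) = Mul(Pow(Add(Rational(25, 4), M), -1), Add(-23, M)) (Function('j')(M) = Mul(Add(M, -23), Pow(Add(M, Add(Rational(21, 4), 1)), -1)) = Mul(Add(-23, M), Pow(Add(M, Rational(25, 4)), -1)) = Mul(Add(-23, M), Pow(Add(Rational(25, 4), M), -1)) = Mul(Pow(Add(Rational(25, 4), M), -1), Add(-23, M)))
Add(Function('j')(-175), -39064) = Add(Mul(4, Pow(Add(25, Mul(4, -175)), -1), Add(-23, -175)), -39064) = Add(Mul(4, Pow(Add(25, -700), -1), -198), -39064) = Add(Mul(4, Pow(-675, -1), -198), -39064) = Add(Mul(4, Rational(-1, 675), -198), -39064) = Add(Rational(88, 75), -39064) = Rational(-2929712, 75)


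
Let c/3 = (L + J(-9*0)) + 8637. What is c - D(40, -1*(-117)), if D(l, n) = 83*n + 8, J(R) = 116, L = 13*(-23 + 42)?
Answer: 17281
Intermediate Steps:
L = 247 (L = 13*19 = 247)
D(l, n) = 8 + 83*n
c = 27000 (c = 3*((247 + 116) + 8637) = 3*(363 + 8637) = 3*9000 = 27000)
c - D(40, -1*(-117)) = 27000 - (8 + 83*(-1*(-117))) = 27000 - (8 + 83*117) = 27000 - (8 + 9711) = 27000 - 1*9719 = 27000 - 9719 = 17281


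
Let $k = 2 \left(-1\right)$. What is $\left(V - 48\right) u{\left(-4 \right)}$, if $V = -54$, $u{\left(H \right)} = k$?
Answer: $204$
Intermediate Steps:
$k = -2$
$u{\left(H \right)} = -2$
$\left(V - 48\right) u{\left(-4 \right)} = \left(-54 - 48\right) \left(-2\right) = \left(-102\right) \left(-2\right) = 204$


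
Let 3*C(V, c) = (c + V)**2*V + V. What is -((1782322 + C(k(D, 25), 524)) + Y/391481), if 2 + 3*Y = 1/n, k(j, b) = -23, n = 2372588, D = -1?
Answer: 395752956179299415/2786469368484 ≈ 1.4203e+5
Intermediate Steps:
Y = -1581725/2372588 (Y = -2/3 + (1/3)/2372588 = -2/3 + (1/3)*(1/2372588) = -2/3 + 1/7117764 = -1581725/2372588 ≈ -0.66667)
C(V, c) = V/3 + V*(V + c)**2/3 (C(V, c) = ((c + V)**2*V + V)/3 = ((V + c)**2*V + V)/3 = (V*(V + c)**2 + V)/3 = (V + V*(V + c)**2)/3 = V/3 + V*(V + c)**2/3)
-((1782322 + C(k(D, 25), 524)) + Y/391481) = -((1782322 + (1/3)*(-23)*(1 + (-23 + 524)**2)) - 1581725/2372588/391481) = -((1782322 + (1/3)*(-23)*(1 + 501**2)) - 1581725/2372588*1/391481) = -((1782322 + (1/3)*(-23)*(1 + 251001)) - 1581725/928823122828) = -((1782322 + (1/3)*(-23)*251002) - 1581725/928823122828) = -((1782322 - 5773046/3) - 1581725/928823122828) = -(-426080/3 - 1581725/928823122828) = -1*(-395752956179299415/2786469368484) = 395752956179299415/2786469368484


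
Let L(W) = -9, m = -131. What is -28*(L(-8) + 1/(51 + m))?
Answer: 5047/20 ≈ 252.35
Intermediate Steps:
-28*(L(-8) + 1/(51 + m)) = -28*(-9 + 1/(51 - 131)) = -28*(-9 + 1/(-80)) = -28*(-9 - 1/80) = -28*(-721/80) = 5047/20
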